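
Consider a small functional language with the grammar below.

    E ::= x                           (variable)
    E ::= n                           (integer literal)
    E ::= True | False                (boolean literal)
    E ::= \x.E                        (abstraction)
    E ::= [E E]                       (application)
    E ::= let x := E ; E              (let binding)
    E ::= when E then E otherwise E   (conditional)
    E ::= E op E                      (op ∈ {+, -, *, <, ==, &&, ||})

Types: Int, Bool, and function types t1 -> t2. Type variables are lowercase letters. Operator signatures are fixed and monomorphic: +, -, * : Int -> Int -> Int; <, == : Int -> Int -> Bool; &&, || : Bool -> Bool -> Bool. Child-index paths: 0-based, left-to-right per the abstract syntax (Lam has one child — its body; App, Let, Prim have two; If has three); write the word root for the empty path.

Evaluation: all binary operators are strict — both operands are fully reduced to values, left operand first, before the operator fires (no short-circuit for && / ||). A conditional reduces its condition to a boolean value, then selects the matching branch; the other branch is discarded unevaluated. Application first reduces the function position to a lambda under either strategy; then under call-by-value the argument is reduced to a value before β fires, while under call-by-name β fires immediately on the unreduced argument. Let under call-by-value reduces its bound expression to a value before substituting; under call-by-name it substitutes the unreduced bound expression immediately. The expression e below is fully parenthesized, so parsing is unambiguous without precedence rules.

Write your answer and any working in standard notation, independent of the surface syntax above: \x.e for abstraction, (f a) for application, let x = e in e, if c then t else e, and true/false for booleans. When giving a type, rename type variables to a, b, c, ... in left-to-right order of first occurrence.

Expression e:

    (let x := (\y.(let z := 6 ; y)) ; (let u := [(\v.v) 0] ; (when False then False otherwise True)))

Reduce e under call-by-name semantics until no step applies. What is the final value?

Answer: true

Derivation:
step 0: (let x = (\y.(let z = 6 in y)) in (let u = ((\v.v) 0) in (if false then false else true)))
step 1: [let@root] (let u = ((\v.v) 0) in (if false then false else true))
step 2: [let@root] (if false then false else true)
step 3: [if@root] true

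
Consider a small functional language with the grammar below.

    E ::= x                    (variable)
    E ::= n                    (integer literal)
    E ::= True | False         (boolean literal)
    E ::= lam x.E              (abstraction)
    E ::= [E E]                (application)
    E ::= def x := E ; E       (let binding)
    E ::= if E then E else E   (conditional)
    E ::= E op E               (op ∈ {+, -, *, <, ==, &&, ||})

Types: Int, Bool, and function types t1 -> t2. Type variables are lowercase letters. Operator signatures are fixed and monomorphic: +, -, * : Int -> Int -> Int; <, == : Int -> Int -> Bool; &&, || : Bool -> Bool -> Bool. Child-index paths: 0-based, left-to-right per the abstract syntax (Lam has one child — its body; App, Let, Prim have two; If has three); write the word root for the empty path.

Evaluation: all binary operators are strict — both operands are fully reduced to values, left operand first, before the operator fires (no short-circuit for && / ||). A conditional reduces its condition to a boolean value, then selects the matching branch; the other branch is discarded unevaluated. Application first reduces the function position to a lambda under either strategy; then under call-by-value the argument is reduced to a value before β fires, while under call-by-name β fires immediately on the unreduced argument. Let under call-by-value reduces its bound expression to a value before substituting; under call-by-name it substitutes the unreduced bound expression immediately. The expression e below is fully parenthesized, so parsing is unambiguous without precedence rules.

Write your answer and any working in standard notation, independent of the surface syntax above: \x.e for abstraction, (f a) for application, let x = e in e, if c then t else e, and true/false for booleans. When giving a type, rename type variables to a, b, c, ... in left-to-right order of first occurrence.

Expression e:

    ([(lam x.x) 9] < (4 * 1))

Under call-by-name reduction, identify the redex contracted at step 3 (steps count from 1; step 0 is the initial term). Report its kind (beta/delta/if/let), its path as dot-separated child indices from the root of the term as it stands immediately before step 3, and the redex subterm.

Working:
step 0: (((\x.x) 9) < (4 * 1))
step 1: [beta@0] (9 < (4 * 1))
step 2: [delta@1] (9 < 4)
step 3: [delta@root] false

Answer: delta at root : (9 < 4)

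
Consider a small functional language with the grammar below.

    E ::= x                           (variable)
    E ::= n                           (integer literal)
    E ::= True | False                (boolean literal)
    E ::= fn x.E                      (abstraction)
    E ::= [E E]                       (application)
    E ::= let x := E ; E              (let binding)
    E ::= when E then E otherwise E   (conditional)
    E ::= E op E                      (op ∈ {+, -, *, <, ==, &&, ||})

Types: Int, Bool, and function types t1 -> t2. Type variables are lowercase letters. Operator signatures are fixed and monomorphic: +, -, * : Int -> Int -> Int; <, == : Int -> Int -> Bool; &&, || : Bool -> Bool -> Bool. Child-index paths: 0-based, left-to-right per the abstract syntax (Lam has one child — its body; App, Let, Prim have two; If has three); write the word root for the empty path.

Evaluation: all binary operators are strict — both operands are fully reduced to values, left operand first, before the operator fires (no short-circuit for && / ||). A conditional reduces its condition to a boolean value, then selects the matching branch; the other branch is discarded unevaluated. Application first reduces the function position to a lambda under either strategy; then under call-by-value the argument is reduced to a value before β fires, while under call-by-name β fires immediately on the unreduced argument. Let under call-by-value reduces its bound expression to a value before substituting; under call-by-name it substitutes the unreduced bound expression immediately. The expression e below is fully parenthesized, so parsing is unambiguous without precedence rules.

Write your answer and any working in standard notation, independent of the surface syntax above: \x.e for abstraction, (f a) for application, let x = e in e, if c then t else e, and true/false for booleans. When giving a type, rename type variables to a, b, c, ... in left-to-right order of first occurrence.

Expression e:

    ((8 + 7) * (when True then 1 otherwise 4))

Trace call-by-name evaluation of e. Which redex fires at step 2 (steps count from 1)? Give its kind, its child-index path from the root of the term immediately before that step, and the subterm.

Answer: if at 1 : (if true then 1 else 4)

Trace:
step 0: ((8 + 7) * (if true then 1 else 4))
step 1: [delta@0] (15 * (if true then 1 else 4))
step 2: [if@1] (15 * 1)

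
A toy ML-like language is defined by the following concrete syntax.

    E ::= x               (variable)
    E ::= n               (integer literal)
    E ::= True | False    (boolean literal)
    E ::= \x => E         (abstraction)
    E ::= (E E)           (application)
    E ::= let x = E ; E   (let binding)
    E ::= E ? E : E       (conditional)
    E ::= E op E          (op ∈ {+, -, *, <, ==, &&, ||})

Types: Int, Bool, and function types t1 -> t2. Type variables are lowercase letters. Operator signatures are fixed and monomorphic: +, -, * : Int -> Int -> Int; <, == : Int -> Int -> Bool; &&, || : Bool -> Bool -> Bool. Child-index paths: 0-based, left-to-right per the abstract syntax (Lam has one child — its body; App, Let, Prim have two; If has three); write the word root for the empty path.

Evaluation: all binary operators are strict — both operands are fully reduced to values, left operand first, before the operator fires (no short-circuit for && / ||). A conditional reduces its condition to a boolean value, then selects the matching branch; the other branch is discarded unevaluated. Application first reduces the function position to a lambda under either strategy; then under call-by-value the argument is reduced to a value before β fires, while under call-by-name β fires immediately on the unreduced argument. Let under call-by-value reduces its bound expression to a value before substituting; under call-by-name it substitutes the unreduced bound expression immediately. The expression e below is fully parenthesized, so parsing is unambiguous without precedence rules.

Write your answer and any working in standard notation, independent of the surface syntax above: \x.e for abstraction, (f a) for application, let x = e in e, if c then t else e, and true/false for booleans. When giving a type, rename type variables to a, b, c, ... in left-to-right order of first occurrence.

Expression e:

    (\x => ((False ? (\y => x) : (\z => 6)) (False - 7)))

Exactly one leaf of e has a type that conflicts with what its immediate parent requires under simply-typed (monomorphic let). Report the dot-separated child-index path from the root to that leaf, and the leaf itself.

Trace:
  unify Bool ~ Bool
x : a
\y._ : b -> a
\z._ : c -> Int
  unify b -> a ~ c -> Int
  unify b ~ c
  unify a ~ Int
  unify Bool ~ Int
  FAIL: mismatch Bool ~ Int

Answer: 0.1.0 : false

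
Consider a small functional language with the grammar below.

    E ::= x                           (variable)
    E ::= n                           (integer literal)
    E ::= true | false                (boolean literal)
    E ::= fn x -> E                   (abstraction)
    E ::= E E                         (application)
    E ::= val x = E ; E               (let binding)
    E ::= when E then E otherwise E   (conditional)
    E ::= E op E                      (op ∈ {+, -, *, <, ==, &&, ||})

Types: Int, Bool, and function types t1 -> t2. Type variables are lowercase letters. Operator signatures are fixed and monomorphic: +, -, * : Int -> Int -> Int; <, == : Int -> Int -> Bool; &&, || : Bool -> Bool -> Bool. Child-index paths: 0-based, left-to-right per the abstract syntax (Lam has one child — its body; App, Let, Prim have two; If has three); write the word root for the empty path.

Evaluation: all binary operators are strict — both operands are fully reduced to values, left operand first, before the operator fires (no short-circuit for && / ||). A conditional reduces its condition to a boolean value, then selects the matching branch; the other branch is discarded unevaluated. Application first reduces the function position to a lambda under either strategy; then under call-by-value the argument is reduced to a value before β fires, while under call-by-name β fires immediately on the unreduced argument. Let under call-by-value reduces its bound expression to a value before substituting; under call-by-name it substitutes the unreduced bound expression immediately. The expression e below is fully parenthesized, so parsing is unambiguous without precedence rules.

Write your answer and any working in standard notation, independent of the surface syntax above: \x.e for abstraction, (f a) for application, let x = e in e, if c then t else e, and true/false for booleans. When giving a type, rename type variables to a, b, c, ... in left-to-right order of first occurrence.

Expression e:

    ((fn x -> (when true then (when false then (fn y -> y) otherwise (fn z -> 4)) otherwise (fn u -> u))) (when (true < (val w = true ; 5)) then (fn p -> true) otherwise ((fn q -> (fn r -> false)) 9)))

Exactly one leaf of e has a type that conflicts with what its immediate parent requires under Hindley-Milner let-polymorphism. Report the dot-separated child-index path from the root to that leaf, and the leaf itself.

Trace:
  unify Bool ~ Bool
  unify Bool ~ Bool
y : b
\y._ : b -> b
\z._ : c -> Int
  unify b -> b ~ c -> Int
  unify b ~ c
  unify c ~ Int
u : d
\u._ : d -> d
  unify Int -> Int ~ d -> d
  unify Int ~ d
  unify Int ~ Int
\x._ : a -> Int -> Int
  unify Bool ~ Int
  FAIL: mismatch Bool ~ Int

Answer: 1.0.0 : true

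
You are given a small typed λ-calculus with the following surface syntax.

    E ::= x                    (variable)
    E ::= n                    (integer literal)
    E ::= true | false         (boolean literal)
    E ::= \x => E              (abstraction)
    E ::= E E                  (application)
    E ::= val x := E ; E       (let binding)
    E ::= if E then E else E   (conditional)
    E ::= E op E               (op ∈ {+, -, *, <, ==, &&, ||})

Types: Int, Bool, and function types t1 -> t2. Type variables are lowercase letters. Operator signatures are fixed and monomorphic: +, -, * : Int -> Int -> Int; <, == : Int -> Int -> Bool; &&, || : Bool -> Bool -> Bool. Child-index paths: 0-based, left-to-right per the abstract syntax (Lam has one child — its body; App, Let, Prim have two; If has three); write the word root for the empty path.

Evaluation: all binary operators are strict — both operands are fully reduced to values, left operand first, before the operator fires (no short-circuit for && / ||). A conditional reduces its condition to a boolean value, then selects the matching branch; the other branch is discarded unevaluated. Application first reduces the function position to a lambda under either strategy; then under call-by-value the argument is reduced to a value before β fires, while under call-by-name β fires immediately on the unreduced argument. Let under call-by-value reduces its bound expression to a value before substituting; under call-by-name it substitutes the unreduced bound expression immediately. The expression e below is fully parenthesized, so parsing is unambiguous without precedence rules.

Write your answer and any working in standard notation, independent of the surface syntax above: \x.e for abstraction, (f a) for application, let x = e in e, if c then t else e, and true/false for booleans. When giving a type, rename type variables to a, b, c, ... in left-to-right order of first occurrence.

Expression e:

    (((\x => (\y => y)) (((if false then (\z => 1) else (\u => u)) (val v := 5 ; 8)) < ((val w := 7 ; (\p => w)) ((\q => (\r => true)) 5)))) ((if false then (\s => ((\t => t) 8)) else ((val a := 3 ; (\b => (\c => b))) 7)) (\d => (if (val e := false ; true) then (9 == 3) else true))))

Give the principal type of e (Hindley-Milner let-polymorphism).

Answer: Int

Working:
y : b
\y._ : b -> b
\x._ : a -> b -> b
  unify Bool ~ Bool
\z._ : c -> Int
u : d
\u._ : d -> d
  unify c -> Int ~ d -> d
  unify c ~ d
  unify Int ~ d
let v : Int
  unify Int -> Int ~ Int -> e
  unify Int ~ Int
  unify Int ~ e
_ _ : Int
  unify Int ~ Int
let w : Int
w : Int
\p._ : f -> Int
\r._ : h -> Bool
\q._ : g -> h -> Bool
  unify g -> h -> Bool ~ Int -> i
  unify g ~ Int
  unify h -> Bool ~ i
_ _ : h -> Bool
  unify f -> Int ~ (h -> Bool) -> j
  unify f ~ h -> Bool
  unify Int ~ j
_ _ : Int
  unify Int ~ Int
  unify a -> b -> b ~ Bool -> k
  unify a ~ Bool
  unify b -> b ~ k
_ _ : b -> b
  unify Bool ~ Bool
t : m
\t._ : m -> m
  unify m -> m ~ Int -> n
  unify m ~ Int
  unify Int ~ n
_ _ : Int
\s._ : l -> Int
let a : Int
b : o
\c._ : p -> o
\b._ : o -> p -> o
  unify o -> p -> o ~ Int -> q
  unify o ~ Int
  unify p -> Int ~ q
_ _ : p -> Int
  unify l -> Int ~ p -> Int
  unify l ~ p
  unify Int ~ Int
let e : Bool
  unify Bool ~ Bool
  unify Int ~ Int
  unify Int ~ Int
  unify Bool ~ Bool
\d._ : r -> Bool
  unify p -> Int ~ (r -> Bool) -> s
  unify p ~ r -> Bool
  unify Int ~ s
_ _ : Int
  unify b -> b ~ Int -> t
  unify b ~ Int
  unify Int ~ t
_ _ : Int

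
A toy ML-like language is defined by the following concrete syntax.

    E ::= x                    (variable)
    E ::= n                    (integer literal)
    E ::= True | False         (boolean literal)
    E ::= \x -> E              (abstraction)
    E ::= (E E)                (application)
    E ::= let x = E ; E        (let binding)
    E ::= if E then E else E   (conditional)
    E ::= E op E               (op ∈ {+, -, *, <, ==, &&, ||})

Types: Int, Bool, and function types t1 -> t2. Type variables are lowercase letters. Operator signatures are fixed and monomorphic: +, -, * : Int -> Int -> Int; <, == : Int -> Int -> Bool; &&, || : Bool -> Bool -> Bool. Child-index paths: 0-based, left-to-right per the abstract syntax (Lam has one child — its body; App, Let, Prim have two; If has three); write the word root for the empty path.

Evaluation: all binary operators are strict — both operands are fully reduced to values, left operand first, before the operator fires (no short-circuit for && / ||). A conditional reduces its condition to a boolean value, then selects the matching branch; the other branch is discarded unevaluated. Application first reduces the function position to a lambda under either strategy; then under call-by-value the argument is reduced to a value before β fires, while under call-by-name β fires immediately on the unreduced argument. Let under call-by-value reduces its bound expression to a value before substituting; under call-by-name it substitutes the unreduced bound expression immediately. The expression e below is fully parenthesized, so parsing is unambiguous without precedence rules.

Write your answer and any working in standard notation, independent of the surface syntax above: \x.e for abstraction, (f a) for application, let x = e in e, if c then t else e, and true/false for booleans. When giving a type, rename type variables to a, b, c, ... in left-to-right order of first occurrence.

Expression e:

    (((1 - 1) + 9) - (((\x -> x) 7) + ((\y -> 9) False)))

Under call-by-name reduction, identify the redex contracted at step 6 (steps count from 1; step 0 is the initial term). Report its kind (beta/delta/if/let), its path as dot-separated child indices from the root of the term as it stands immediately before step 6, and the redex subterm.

Working:
step 0: (((1 - 1) + 9) - (((\x.x) 7) + ((\y.9) false)))
step 1: [delta@0.0] ((0 + 9) - (((\x.x) 7) + ((\y.9) false)))
step 2: [delta@0] (9 - (((\x.x) 7) + ((\y.9) false)))
step 3: [beta@1.0] (9 - (7 + ((\y.9) false)))
step 4: [beta@1.1] (9 - (7 + 9))
step 5: [delta@1] (9 - 16)
step 6: [delta@root] -7

Answer: delta at root : (9 - 16)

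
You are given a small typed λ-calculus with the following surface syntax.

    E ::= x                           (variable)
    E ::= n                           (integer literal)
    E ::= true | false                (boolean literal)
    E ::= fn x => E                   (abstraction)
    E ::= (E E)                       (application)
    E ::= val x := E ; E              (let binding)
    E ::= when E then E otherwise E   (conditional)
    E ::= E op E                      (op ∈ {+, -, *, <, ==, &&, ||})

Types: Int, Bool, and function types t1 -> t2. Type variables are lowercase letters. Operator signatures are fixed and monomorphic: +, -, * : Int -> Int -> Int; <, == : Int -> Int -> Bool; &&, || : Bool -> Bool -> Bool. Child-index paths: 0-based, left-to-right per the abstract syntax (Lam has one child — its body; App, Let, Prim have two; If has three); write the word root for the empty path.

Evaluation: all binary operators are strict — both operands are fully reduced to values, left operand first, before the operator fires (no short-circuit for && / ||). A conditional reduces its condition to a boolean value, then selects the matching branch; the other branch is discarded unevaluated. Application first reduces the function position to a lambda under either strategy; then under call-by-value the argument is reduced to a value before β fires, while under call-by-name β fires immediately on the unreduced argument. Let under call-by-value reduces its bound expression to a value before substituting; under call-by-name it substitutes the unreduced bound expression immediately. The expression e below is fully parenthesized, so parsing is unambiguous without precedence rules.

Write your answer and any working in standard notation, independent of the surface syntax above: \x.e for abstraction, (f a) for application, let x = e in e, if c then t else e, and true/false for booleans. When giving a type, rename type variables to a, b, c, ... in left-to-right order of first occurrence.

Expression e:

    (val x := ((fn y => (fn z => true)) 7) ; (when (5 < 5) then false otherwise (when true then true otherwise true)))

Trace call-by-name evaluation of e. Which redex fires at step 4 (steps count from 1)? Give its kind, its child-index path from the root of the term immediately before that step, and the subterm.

Working:
step 0: (let x = ((\y.(\z.true)) 7) in (if (5 < 5) then false else (if true then true else true)))
step 1: [let@root] (if (5 < 5) then false else (if true then true else true))
step 2: [delta@0] (if false then false else (if true then true else true))
step 3: [if@root] (if true then true else true)
step 4: [if@root] true

Answer: if at root : (if true then true else true)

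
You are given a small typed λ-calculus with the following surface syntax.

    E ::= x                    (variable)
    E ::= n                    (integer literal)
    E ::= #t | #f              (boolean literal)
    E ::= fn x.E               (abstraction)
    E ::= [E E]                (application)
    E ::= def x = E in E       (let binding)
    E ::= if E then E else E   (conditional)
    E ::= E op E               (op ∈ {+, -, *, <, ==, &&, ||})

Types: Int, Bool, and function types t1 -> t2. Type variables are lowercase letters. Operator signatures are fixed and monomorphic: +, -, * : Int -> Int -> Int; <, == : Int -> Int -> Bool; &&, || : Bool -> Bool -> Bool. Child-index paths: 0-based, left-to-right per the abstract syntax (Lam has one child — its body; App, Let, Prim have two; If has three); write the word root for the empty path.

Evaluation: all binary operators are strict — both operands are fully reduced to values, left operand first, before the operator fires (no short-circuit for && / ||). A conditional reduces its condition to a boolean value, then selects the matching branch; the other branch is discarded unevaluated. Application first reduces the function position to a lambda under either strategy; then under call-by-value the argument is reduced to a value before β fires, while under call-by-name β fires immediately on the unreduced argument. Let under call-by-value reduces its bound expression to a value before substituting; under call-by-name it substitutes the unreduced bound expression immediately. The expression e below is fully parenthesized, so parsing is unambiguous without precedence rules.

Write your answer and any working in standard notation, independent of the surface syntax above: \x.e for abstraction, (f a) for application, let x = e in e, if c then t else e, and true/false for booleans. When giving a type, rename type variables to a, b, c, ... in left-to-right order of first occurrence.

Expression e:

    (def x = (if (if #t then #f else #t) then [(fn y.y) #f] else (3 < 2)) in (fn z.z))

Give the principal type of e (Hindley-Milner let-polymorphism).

Derivation:
  unify Bool ~ Bool
  unify Bool ~ Bool
  unify Bool ~ Bool
y : a
\y._ : a -> a
  unify a -> a ~ Bool -> b
  unify a ~ Bool
  unify Bool ~ b
_ _ : Bool
  unify Int ~ Int
  unify Int ~ Int
  unify Bool ~ Bool
let x : Bool
z : c
\z._ : c -> c

Answer: a -> a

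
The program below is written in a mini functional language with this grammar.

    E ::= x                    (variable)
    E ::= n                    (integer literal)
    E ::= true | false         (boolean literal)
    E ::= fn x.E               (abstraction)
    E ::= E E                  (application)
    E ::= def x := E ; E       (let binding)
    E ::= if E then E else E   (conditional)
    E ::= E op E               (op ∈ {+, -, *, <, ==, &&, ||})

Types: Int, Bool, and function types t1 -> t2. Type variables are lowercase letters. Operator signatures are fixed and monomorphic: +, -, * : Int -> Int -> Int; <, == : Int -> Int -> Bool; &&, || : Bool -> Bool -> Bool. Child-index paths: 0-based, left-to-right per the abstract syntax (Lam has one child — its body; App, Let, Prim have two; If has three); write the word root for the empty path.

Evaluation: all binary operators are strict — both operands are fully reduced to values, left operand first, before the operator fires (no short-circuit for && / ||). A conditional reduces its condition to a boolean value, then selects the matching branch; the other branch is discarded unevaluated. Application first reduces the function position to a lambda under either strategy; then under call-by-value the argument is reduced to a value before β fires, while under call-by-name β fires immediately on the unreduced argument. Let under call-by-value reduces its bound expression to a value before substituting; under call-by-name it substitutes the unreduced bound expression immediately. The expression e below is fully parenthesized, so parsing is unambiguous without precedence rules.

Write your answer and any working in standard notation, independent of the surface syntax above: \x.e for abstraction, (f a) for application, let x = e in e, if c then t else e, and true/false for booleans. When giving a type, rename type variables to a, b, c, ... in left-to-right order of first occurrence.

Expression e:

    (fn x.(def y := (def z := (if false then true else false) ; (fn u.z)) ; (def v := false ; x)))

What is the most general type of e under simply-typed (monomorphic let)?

Working:
  unify Bool ~ Bool
  unify Bool ~ Bool
let z : Bool
z : Bool
\u._ : b -> Bool
let y : b -> Bool
let v : Bool
x : a
\x._ : a -> a

Answer: a -> a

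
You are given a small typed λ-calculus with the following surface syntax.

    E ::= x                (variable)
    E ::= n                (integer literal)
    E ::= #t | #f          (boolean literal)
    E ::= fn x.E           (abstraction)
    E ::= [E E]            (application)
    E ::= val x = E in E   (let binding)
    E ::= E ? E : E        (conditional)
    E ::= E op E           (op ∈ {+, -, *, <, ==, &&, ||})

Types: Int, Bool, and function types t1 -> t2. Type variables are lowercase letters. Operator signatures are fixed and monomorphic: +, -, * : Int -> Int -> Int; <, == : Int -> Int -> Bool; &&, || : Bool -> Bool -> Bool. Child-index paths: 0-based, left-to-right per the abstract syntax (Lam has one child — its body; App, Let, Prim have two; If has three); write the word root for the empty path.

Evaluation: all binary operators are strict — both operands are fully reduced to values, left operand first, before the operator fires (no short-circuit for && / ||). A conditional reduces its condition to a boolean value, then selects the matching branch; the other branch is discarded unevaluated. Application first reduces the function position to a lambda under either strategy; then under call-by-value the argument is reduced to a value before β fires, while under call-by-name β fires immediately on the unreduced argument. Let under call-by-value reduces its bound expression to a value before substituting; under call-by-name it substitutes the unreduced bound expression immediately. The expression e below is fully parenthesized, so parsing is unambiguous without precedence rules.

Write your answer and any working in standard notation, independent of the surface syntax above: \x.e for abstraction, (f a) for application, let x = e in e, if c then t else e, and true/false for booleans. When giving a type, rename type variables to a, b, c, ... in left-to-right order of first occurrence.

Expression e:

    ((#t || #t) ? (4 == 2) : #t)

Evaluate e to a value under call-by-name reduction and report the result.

Working:
step 0: (if (true || true) then (4 == 2) else true)
step 1: [delta@0] (if true then (4 == 2) else true)
step 2: [if@root] (4 == 2)
step 3: [delta@root] false

Answer: false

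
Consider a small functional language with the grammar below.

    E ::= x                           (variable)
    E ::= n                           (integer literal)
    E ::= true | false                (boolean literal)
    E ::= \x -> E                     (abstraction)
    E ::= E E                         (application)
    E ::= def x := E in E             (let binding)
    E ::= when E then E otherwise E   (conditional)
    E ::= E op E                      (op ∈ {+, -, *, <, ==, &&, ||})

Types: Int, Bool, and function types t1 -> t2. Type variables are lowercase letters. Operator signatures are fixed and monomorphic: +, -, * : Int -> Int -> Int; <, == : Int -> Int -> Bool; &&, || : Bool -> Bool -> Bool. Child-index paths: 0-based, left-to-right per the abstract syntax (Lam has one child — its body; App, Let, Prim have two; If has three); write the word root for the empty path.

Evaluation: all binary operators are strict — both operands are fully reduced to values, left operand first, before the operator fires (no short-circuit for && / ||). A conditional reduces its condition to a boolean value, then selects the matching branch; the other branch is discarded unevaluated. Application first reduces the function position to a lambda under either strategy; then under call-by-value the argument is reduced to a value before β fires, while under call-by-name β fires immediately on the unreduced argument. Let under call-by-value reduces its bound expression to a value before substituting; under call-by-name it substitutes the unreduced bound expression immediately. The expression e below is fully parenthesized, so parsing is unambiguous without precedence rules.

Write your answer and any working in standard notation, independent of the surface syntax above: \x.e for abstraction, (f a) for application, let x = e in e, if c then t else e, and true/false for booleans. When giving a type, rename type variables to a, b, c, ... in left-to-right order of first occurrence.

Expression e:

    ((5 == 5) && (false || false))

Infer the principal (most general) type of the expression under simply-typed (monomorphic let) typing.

Answer: Bool

Trace:
  unify Int ~ Int
  unify Int ~ Int
  unify Bool ~ Bool
  unify Bool ~ Bool
  unify Bool ~ Bool
  unify Bool ~ Bool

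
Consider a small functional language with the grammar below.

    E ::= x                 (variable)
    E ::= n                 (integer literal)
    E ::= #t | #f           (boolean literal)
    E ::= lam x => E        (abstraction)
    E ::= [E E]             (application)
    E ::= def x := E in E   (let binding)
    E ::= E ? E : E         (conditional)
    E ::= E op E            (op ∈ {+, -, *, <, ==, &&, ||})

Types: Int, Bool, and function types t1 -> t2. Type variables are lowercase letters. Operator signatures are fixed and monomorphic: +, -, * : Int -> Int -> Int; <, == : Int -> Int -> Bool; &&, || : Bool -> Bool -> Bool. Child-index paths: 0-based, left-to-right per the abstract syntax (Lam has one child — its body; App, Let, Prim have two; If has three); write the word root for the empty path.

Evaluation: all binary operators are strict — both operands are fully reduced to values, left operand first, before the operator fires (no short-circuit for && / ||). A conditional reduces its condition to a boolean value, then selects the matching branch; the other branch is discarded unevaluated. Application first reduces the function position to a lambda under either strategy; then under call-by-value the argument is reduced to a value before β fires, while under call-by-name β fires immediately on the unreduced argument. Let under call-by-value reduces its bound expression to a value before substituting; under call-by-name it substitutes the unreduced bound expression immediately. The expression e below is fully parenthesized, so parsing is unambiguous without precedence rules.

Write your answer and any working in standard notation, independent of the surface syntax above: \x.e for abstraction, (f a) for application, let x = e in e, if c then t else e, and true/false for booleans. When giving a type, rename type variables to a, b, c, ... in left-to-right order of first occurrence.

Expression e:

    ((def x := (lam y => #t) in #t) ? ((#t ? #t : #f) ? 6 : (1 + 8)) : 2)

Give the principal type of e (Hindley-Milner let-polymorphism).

Answer: Int

Derivation:
\y._ : a -> Bool
let x : forall. a -> Bool
  unify Bool ~ Bool
  unify Bool ~ Bool
  unify Bool ~ Bool
  unify Bool ~ Bool
  unify Int ~ Int
  unify Int ~ Int
  unify Int ~ Int
  unify Int ~ Int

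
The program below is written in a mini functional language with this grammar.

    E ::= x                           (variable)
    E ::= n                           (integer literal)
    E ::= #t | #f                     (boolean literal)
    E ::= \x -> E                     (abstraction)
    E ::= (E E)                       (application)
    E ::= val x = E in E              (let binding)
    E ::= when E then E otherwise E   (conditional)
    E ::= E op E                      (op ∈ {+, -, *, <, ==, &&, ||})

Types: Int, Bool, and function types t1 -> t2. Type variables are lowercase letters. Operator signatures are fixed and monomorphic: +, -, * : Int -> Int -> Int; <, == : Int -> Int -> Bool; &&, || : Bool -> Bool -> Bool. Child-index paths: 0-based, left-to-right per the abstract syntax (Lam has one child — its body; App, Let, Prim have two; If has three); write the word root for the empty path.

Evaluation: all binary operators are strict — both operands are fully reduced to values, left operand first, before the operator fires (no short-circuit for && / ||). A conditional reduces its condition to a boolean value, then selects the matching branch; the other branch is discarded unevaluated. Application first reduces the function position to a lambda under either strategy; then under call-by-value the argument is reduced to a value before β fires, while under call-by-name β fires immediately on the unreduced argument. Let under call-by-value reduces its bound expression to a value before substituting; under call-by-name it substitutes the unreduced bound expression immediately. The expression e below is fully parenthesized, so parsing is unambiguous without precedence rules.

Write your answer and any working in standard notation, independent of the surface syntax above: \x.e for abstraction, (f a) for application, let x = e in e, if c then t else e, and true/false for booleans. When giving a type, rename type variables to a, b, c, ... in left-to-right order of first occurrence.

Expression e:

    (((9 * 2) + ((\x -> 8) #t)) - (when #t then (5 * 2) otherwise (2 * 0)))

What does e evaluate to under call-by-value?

Answer: 16

Working:
step 0: (((9 * 2) + ((\x.8) true)) - (if true then (5 * 2) else (2 * 0)))
step 1: [delta@0.0] ((18 + ((\x.8) true)) - (if true then (5 * 2) else (2 * 0)))
step 2: [beta@0.1] ((18 + 8) - (if true then (5 * 2) else (2 * 0)))
step 3: [delta@0] (26 - (if true then (5 * 2) else (2 * 0)))
step 4: [if@1] (26 - (5 * 2))
step 5: [delta@1] (26 - 10)
step 6: [delta@root] 16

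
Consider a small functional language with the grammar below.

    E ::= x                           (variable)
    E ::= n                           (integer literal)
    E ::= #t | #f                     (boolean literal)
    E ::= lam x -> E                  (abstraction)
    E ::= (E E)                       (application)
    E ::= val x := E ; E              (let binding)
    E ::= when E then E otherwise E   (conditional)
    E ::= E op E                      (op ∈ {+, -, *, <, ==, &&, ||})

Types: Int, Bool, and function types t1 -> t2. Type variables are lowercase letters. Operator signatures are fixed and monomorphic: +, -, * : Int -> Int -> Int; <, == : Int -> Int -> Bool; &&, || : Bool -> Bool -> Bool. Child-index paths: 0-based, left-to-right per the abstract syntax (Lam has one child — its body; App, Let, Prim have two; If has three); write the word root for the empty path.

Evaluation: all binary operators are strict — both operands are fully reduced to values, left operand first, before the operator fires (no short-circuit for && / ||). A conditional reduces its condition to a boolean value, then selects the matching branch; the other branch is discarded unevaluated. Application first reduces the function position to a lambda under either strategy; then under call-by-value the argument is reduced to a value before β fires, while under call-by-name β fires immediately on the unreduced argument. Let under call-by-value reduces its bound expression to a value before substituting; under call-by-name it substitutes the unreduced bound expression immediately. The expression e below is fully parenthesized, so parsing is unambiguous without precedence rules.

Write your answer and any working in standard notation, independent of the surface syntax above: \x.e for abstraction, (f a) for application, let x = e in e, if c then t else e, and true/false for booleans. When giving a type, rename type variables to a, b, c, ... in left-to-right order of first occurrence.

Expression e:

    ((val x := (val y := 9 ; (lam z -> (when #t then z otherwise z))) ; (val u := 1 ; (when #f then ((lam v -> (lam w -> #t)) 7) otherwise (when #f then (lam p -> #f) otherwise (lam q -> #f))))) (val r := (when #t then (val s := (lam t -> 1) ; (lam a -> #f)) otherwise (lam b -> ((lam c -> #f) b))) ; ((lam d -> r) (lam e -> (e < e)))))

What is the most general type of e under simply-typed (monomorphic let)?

Answer: Bool

Trace:
let y : Int
  unify Bool ~ Bool
z : a
z : a
  unify a ~ a
\z._ : a -> a
let x : a -> a
let u : Int
  unify Bool ~ Bool
\w._ : c -> Bool
\v._ : b -> c -> Bool
  unify b -> c -> Bool ~ Int -> d
  unify b ~ Int
  unify c -> Bool ~ d
_ _ : c -> Bool
  unify Bool ~ Bool
\p._ : e -> Bool
\q._ : f -> Bool
  unify e -> Bool ~ f -> Bool
  unify e ~ f
  unify Bool ~ Bool
  unify c -> Bool ~ f -> Bool
  unify c ~ f
  unify Bool ~ Bool
  unify Bool ~ Bool
\t._ : g -> Int
let s : g -> Int
\a._ : h -> Bool
\c._ : j -> Bool
b : i
  unify j -> Bool ~ i -> k
  unify j ~ i
  unify Bool ~ k
_ _ : Bool
\b._ : i -> Bool
  unify h -> Bool ~ i -> Bool
  unify h ~ i
  unify Bool ~ Bool
let r : i -> Bool
r : i -> Bool
\d._ : l -> i -> Bool
e : m
  unify m ~ Int
e : Int
  unify Int ~ Int
\e._ : Int -> Bool
  unify l -> i -> Bool ~ (Int -> Bool) -> n
  unify l ~ Int -> Bool
  unify i -> Bool ~ n
_ _ : i -> Bool
  unify f -> Bool ~ (i -> Bool) -> o
  unify f ~ i -> Bool
  unify Bool ~ o
_ _ : Bool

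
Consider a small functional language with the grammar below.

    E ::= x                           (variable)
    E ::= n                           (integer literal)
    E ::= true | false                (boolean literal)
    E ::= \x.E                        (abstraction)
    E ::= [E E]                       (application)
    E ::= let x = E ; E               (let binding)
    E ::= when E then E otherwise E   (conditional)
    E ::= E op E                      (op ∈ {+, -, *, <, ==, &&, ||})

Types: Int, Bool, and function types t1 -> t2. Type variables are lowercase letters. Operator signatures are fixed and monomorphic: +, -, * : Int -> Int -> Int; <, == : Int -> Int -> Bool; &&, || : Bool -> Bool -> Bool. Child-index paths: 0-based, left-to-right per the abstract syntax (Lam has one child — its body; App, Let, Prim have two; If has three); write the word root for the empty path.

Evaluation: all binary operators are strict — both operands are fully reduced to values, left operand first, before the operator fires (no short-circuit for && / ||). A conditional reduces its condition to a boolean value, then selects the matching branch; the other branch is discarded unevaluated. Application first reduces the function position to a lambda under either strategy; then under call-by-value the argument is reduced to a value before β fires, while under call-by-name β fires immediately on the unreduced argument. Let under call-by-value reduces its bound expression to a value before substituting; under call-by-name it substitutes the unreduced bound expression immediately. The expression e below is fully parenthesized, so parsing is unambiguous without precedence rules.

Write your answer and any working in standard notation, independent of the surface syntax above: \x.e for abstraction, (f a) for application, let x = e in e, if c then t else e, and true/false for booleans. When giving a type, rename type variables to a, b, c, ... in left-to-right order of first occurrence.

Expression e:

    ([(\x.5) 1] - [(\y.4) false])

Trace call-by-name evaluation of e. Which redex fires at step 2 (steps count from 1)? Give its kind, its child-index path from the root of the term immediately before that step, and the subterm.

Answer: beta at 1 : ((\y.4) false)

Derivation:
step 0: (((\x.5) 1) - ((\y.4) false))
step 1: [beta@0] (5 - ((\y.4) false))
step 2: [beta@1] (5 - 4)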